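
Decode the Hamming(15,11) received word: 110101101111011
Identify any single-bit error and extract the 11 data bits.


Syndrome = 3: error at position 3

Data: 10111111011 (corrected bit 3)


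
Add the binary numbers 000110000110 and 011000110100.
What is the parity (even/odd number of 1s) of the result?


000110000110 = 390
011000110100 = 1588
Sum = 1978 = 11110111010
1s count = 8

even parity (8 ones in 11110111010)


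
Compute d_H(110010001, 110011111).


XOR: 000001110
Count of 1s: 3

3


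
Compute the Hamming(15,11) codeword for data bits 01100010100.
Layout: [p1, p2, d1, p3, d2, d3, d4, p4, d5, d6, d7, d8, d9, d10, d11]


Parity bits: p1=1, p2=0, p3=1, p4=0

100111000010100


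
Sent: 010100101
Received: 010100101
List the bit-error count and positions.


XOR: 000000000

0 errors (received matches sent)


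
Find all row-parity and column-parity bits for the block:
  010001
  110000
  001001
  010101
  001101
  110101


Row parities: 000110
Column parities: 000101

Row P: 000110, Col P: 000101, Corner: 0


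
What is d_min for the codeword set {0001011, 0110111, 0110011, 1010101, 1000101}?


Comparing all pairs, minimum distance: 1
Can detect 0 errors, correct 0 errors

1


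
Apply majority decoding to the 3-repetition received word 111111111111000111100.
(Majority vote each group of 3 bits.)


Groups: 111, 111, 111, 111, 000, 111, 100
Majority votes: 1111010

1111010


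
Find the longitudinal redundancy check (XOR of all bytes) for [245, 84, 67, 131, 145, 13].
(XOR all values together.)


XOR chain: 245 ^ 84 ^ 67 ^ 131 ^ 145 ^ 13 = 253

253


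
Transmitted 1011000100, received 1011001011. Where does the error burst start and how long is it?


XOR: 0000001111

Burst at position 6, length 4


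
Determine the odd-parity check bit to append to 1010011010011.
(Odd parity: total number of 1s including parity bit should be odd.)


Number of 1s in data: 7
Parity bit: 0

0


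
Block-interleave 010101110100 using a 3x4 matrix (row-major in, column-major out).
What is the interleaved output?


Matrix:
  0101
  0111
  0100
Read columns: 000111010110

000111010110


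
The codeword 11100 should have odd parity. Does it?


Number of 1s: 3

Yes, parity is correct (3 ones)


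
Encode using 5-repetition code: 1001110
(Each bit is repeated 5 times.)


Each bit -> 5 copies

11111000000000011111111111111100000


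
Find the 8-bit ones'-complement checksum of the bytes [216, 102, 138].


Sum = 456 mod 256 = 200
Complement = 55

55


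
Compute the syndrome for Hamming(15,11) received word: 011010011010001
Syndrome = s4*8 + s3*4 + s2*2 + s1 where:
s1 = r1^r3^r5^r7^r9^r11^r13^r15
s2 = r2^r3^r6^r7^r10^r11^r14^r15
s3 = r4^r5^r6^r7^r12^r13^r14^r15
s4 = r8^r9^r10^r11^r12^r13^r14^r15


s1=1, s2=0, s3=0, s4=0

Syndrome = 1 (error at position 1)


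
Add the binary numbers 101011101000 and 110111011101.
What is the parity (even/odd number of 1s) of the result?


101011101000 = 2792
110111011101 = 3549
Sum = 6341 = 1100011000101
1s count = 6

even parity (6 ones in 1100011000101)


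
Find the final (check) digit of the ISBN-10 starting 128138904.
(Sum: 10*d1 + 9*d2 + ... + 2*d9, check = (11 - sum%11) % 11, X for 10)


Weighted sum: 201
201 mod 11 = 3

Check digit: 8


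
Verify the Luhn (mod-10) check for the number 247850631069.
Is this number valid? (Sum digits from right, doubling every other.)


Luhn sum = 42
42 mod 10 = 2

Invalid (Luhn sum mod 10 = 2)


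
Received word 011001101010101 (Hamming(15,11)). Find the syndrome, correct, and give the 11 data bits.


Syndrome = 0: no error detected

Data: 10111010101 (no errors)


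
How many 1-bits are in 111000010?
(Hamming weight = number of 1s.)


Counting 1s in 111000010

4


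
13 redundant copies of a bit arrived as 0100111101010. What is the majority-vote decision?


Ones: 7 out of 13
Threshold: 7

1 (7/13 voted 1)


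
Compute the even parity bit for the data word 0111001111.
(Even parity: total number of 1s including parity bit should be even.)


Number of 1s in data: 7
Parity bit: 1

1


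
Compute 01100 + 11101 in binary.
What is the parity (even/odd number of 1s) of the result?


01100 = 12
11101 = 29
Sum = 41 = 101001
1s count = 3

odd parity (3 ones in 101001)


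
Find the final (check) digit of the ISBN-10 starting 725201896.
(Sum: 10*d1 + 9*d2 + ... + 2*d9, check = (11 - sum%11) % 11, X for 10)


Weighted sum: 218
218 mod 11 = 9

Check digit: 2


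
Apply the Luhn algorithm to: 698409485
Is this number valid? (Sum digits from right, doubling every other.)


Luhn sum = 56
56 mod 10 = 6

Invalid (Luhn sum mod 10 = 6)


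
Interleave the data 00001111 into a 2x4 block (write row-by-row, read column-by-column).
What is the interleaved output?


Matrix:
  0000
  1111
Read columns: 01010101

01010101


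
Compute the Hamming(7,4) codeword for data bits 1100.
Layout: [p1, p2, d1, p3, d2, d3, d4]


Parity bits: p1=0, p2=1, p3=1

0111100


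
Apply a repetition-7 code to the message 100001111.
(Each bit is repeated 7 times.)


Each bit -> 7 copies

111111100000000000000000000000000001111111111111111111111111111


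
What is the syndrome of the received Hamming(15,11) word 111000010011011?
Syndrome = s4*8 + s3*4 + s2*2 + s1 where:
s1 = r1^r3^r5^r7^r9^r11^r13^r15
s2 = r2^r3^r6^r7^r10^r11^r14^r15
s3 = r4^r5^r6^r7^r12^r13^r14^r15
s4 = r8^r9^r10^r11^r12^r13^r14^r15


s1=0, s2=1, s3=1, s4=1

Syndrome = 14 (error at position 14)


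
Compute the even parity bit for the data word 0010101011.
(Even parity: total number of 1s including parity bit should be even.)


Number of 1s in data: 5
Parity bit: 1

1


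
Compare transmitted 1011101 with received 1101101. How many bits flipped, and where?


XOR: 0110000

2 error(s) at position(s): 1, 2


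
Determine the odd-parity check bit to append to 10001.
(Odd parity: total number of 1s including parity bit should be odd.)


Number of 1s in data: 2
Parity bit: 1

1


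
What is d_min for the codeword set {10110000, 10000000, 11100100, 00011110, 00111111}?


Comparing all pairs, minimum distance: 2
Can detect 1 errors, correct 0 errors

2


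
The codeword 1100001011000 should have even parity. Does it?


Number of 1s: 5

No, parity error (5 ones)


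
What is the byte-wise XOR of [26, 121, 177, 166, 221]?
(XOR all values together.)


XOR chain: 26 ^ 121 ^ 177 ^ 166 ^ 221 = 169

169


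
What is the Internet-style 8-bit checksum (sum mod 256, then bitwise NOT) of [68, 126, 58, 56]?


Sum = 308 mod 256 = 52
Complement = 203

203


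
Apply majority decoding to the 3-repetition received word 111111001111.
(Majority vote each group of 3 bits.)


Groups: 111, 111, 001, 111
Majority votes: 1101

1101


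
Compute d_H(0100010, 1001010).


XOR: 1101000
Count of 1s: 3

3


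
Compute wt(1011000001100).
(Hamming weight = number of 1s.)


Counting 1s in 1011000001100

5


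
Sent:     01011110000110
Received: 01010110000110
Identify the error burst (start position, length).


XOR: 00001000000000

Burst at position 4, length 1


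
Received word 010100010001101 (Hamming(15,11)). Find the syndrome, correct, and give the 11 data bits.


Syndrome = 0: no error detected

Data: 00000001101 (no errors)


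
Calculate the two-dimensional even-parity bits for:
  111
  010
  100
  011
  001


Row parities: 11101
Column parities: 011

Row P: 11101, Col P: 011, Corner: 0


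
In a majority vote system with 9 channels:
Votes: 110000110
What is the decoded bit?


Ones: 4 out of 9
Threshold: 5

0 (4/9 voted 1)


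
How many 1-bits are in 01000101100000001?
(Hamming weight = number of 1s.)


Counting 1s in 01000101100000001

5


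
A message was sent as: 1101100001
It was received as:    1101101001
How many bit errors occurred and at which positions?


XOR: 0000001000

1 error(s) at position(s): 6


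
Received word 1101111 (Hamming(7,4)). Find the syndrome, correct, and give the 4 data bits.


Syndrome = 3: error at position 3

Data: 1111 (corrected bit 3)


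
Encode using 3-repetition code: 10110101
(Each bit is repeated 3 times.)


Each bit -> 3 copies

111000111111000111000111


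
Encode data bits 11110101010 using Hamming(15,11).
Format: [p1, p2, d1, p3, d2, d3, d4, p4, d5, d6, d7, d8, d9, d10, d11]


Parity bits: p1=1, p2=1, p3=1, p4=1

111111110101010


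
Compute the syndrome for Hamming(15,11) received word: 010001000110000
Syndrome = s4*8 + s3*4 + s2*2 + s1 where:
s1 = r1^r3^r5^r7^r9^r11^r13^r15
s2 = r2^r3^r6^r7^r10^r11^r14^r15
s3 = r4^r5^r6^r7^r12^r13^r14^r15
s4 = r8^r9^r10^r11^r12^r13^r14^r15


s1=1, s2=0, s3=1, s4=0

Syndrome = 5 (error at position 5)


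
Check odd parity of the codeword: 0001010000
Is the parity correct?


Number of 1s: 2

No, parity error (2 ones)


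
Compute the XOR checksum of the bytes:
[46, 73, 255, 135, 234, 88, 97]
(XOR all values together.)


XOR chain: 46 ^ 73 ^ 255 ^ 135 ^ 234 ^ 88 ^ 97 = 204

204


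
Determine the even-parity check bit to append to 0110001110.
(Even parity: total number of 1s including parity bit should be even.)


Number of 1s in data: 5
Parity bit: 1

1


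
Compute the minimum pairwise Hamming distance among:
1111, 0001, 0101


Comparing all pairs, minimum distance: 1
Can detect 0 errors, correct 0 errors

1


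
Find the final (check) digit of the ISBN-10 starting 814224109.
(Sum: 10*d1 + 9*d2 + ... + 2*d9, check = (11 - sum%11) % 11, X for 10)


Weighted sum: 189
189 mod 11 = 2

Check digit: 9


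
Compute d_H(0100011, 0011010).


XOR: 0111001
Count of 1s: 4

4


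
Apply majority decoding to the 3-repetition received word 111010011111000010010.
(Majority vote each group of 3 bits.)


Groups: 111, 010, 011, 111, 000, 010, 010
Majority votes: 1011000

1011000


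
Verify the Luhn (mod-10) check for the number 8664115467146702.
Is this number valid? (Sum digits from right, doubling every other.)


Luhn sum = 56
56 mod 10 = 6

Invalid (Luhn sum mod 10 = 6)


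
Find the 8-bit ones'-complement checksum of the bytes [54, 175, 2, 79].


Sum = 310 mod 256 = 54
Complement = 201

201


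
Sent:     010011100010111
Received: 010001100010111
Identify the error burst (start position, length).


XOR: 000010000000000

Burst at position 4, length 1


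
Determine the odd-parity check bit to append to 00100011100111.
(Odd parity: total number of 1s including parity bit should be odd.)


Number of 1s in data: 7
Parity bit: 0

0


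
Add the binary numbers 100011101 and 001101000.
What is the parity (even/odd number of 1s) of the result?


100011101 = 285
001101000 = 104
Sum = 389 = 110000101
1s count = 4

even parity (4 ones in 110000101)


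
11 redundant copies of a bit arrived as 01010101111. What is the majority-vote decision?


Ones: 7 out of 11
Threshold: 6

1 (7/11 voted 1)


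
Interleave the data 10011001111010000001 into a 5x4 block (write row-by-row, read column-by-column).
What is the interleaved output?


Matrix:
  1001
  1001
  1110
  1000
  0001
Read columns: 11110001000010011001

11110001000010011001


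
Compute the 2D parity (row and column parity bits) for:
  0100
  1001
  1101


Row parities: 101
Column parities: 0000

Row P: 101, Col P: 0000, Corner: 0


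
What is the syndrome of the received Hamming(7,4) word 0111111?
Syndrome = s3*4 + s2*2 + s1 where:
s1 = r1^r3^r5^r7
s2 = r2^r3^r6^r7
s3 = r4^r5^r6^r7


s1=1, s2=0, s3=0

Syndrome = 1 (error at position 1)


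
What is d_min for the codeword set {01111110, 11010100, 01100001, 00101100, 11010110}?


Comparing all pairs, minimum distance: 1
Can detect 0 errors, correct 0 errors

1


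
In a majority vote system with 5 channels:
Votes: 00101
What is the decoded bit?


Ones: 2 out of 5
Threshold: 3

0 (2/5 voted 1)


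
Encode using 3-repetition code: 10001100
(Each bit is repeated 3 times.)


Each bit -> 3 copies

111000000000111111000000


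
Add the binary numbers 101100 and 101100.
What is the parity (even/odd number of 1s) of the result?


101100 = 44
101100 = 44
Sum = 88 = 1011000
1s count = 3

odd parity (3 ones in 1011000)


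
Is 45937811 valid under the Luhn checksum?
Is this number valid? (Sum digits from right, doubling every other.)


Luhn sum = 41
41 mod 10 = 1

Invalid (Luhn sum mod 10 = 1)


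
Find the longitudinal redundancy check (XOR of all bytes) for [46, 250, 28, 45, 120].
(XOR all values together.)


XOR chain: 46 ^ 250 ^ 28 ^ 45 ^ 120 = 157

157


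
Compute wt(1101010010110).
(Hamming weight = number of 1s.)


Counting 1s in 1101010010110

7


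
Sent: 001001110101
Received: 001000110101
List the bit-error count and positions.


XOR: 000001000000

1 error(s) at position(s): 5


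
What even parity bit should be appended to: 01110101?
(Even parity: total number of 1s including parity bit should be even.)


Number of 1s in data: 5
Parity bit: 1

1


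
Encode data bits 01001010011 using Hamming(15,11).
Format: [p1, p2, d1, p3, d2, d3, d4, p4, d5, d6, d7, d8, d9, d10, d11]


Parity bits: p1=0, p2=1, p3=1, p4=0

010110001010011


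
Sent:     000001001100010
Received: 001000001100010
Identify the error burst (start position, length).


XOR: 001001000000000

Burst at position 2, length 4


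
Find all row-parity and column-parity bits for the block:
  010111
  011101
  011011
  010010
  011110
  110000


Row parities: 000000
Column parities: 101101

Row P: 000000, Col P: 101101, Corner: 0


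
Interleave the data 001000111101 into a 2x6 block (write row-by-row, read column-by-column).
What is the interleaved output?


Matrix:
  001000
  111101
Read columns: 010111010001

010111010001


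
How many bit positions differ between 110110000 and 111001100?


XOR: 001111100
Count of 1s: 5

5


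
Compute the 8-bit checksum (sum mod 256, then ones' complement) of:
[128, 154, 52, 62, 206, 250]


Sum = 852 mod 256 = 84
Complement = 171

171


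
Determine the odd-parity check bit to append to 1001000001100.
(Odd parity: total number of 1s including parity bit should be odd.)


Number of 1s in data: 4
Parity bit: 1

1


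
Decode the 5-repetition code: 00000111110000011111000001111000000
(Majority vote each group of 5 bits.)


Groups: 00000, 11111, 00000, 11111, 00000, 11110, 00000
Majority votes: 0101010

0101010


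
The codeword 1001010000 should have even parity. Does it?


Number of 1s: 3

No, parity error (3 ones)


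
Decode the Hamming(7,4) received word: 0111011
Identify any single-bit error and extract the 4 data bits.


Syndrome = 4: error at position 4

Data: 1011 (corrected bit 4)


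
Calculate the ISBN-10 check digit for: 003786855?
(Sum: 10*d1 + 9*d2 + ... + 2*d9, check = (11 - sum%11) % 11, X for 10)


Weighted sum: 208
208 mod 11 = 10

Check digit: 1


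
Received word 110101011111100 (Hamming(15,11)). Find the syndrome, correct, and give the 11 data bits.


Syndrome = 0: no error detected

Data: 00101111100 (no errors)


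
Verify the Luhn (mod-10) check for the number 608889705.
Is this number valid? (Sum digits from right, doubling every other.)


Luhn sum = 50
50 mod 10 = 0

Valid (Luhn sum mod 10 = 0)


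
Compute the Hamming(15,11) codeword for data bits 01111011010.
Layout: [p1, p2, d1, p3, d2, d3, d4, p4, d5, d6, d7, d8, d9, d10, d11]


Parity bits: p1=0, p2=0, p3=1, p4=0

000111101011010


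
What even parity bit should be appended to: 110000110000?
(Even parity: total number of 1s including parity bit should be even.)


Number of 1s in data: 4
Parity bit: 0

0


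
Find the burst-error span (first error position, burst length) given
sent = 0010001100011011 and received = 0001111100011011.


XOR: 0011110000000000

Burst at position 2, length 4


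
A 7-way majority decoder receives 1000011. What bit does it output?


Ones: 3 out of 7
Threshold: 4

0 (3/7 voted 1)


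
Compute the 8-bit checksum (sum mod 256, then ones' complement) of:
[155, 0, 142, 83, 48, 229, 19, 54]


Sum = 730 mod 256 = 218
Complement = 37

37


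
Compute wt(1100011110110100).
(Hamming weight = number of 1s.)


Counting 1s in 1100011110110100

9


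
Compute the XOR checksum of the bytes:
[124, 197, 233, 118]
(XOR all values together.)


XOR chain: 124 ^ 197 ^ 233 ^ 118 = 38

38


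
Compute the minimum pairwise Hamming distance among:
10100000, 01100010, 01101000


Comparing all pairs, minimum distance: 2
Can detect 1 errors, correct 0 errors

2


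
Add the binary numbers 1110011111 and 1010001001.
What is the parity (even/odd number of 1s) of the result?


1110011111 = 927
1010001001 = 649
Sum = 1576 = 11000101000
1s count = 4

even parity (4 ones in 11000101000)


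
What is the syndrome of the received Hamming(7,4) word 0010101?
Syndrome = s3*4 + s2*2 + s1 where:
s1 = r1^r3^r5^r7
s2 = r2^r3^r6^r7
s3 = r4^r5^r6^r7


s1=1, s2=0, s3=0

Syndrome = 1 (error at position 1)


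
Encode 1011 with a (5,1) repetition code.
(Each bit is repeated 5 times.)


Each bit -> 5 copies

11111000001111111111


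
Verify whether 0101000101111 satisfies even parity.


Number of 1s: 7

No, parity error (7 ones)


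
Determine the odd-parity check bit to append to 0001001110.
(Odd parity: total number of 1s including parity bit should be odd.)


Number of 1s in data: 4
Parity bit: 1

1


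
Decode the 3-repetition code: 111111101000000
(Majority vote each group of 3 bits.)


Groups: 111, 111, 101, 000, 000
Majority votes: 11100

11100


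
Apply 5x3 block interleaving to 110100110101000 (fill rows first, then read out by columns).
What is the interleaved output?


Matrix:
  110
  100
  110
  101
  000
Read columns: 111101010000010

111101010000010


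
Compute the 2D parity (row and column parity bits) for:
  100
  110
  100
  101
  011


Row parities: 10100
Column parities: 000

Row P: 10100, Col P: 000, Corner: 0


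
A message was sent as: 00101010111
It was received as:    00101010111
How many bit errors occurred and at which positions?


XOR: 00000000000

0 errors (received matches sent)


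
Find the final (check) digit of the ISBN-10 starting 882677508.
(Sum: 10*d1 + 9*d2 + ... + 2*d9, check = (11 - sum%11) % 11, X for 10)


Weighted sum: 323
323 mod 11 = 4

Check digit: 7


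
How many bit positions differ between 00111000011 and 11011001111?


XOR: 11100001100
Count of 1s: 5

5


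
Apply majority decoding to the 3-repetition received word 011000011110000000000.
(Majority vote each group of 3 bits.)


Groups: 011, 000, 011, 110, 000, 000, 000
Majority votes: 1011000

1011000


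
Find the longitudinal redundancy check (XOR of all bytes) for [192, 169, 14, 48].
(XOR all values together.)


XOR chain: 192 ^ 169 ^ 14 ^ 48 = 87

87


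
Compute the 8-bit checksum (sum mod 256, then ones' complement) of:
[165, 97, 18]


Sum = 280 mod 256 = 24
Complement = 231

231


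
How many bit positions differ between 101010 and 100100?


XOR: 001110
Count of 1s: 3

3


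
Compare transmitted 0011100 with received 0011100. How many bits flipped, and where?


XOR: 0000000

0 errors (received matches sent)


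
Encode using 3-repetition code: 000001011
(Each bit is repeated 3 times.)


Each bit -> 3 copies

000000000000000111000111111


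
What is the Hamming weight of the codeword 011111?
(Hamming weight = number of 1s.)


Counting 1s in 011111

5


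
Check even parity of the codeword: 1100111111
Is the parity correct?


Number of 1s: 8

Yes, parity is correct (8 ones)


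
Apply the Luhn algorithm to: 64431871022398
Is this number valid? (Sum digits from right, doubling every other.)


Luhn sum = 60
60 mod 10 = 0

Valid (Luhn sum mod 10 = 0)


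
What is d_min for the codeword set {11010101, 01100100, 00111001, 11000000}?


Comparing all pairs, minimum distance: 3
Can detect 2 errors, correct 1 errors

3


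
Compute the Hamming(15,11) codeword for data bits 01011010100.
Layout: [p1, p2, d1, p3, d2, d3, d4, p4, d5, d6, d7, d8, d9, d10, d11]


Parity bits: p1=1, p2=0, p3=1, p4=1

100110111010100


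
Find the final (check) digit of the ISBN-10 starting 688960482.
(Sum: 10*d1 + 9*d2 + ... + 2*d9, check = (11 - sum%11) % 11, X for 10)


Weighted sum: 339
339 mod 11 = 9

Check digit: 2


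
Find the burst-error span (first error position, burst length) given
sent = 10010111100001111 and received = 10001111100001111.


XOR: 00011000000000000

Burst at position 3, length 2


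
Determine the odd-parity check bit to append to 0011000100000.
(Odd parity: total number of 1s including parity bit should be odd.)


Number of 1s in data: 3
Parity bit: 0

0


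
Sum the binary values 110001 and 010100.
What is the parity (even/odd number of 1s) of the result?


110001 = 49
010100 = 20
Sum = 69 = 1000101
1s count = 3

odd parity (3 ones in 1000101)


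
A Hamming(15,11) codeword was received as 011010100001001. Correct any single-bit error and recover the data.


Syndrome = 0: no error detected

Data: 11010001001 (no errors)


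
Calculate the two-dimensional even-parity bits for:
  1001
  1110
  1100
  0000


Row parities: 0100
Column parities: 1011

Row P: 0100, Col P: 1011, Corner: 1


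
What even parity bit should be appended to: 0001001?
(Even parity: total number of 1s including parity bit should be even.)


Number of 1s in data: 2
Parity bit: 0

0


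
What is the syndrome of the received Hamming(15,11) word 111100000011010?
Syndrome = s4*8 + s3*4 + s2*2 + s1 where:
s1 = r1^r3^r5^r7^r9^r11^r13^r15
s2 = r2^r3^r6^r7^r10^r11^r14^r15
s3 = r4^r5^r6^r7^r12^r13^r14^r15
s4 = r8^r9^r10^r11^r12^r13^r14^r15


s1=1, s2=0, s3=1, s4=1

Syndrome = 13 (error at position 13)


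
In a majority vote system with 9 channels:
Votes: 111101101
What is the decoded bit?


Ones: 7 out of 9
Threshold: 5

1 (7/9 voted 1)


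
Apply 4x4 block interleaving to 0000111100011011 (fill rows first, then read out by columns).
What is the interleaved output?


Matrix:
  0000
  1111
  0001
  1011
Read columns: 0101010001010111

0101010001010111


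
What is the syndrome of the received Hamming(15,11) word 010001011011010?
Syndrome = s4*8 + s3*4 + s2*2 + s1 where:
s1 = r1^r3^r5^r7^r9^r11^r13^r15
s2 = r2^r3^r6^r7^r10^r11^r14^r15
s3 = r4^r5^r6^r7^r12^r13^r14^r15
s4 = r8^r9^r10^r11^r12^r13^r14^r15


s1=0, s2=0, s3=1, s4=1

Syndrome = 12 (error at position 12)


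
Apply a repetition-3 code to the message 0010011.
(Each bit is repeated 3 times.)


Each bit -> 3 copies

000000111000000111111


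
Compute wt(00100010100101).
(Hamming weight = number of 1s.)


Counting 1s in 00100010100101

5


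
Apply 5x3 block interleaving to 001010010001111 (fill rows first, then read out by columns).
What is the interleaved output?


Matrix:
  001
  010
  010
  001
  111
Read columns: 000010110110011

000010110110011


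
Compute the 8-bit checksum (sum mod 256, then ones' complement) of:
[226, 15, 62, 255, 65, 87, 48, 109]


Sum = 867 mod 256 = 99
Complement = 156

156


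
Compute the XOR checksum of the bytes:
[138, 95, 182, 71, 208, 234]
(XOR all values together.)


XOR chain: 138 ^ 95 ^ 182 ^ 71 ^ 208 ^ 234 = 30

30


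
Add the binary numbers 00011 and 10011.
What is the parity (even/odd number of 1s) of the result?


00011 = 3
10011 = 19
Sum = 22 = 10110
1s count = 3

odd parity (3 ones in 10110)


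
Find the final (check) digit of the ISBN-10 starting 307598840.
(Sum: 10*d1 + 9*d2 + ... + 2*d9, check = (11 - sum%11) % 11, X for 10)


Weighted sum: 259
259 mod 11 = 6

Check digit: 5


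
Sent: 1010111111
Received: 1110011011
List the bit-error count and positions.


XOR: 0100100100

3 error(s) at position(s): 1, 4, 7


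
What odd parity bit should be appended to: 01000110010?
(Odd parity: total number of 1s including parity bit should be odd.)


Number of 1s in data: 4
Parity bit: 1

1


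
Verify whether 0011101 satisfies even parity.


Number of 1s: 4

Yes, parity is correct (4 ones)


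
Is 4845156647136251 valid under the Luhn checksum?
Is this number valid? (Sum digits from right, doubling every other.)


Luhn sum = 72
72 mod 10 = 2

Invalid (Luhn sum mod 10 = 2)


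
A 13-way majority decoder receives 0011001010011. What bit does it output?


Ones: 6 out of 13
Threshold: 7

0 (6/13 voted 1)


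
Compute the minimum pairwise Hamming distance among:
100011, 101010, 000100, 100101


Comparing all pairs, minimum distance: 2
Can detect 1 errors, correct 0 errors

2


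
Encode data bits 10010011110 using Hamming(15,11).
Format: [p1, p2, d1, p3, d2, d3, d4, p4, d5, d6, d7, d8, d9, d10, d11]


Parity bits: p1=0, p2=0, p3=0, p4=0

001000100011110


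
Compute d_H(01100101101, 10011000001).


XOR: 11111101100
Count of 1s: 8

8


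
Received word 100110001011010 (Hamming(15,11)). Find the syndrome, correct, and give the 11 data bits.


Syndrome = 0: no error detected

Data: 01001011010 (no errors)


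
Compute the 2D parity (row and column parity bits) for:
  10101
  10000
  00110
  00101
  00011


Row parities: 11000
Column parities: 00101

Row P: 11000, Col P: 00101, Corner: 0


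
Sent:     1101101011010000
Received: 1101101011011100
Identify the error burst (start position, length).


XOR: 0000000000001100

Burst at position 12, length 2


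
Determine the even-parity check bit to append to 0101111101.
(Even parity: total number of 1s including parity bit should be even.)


Number of 1s in data: 7
Parity bit: 1

1


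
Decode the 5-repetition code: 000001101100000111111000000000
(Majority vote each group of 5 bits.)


Groups: 00000, 11011, 00000, 11111, 10000, 00000
Majority votes: 010100

010100


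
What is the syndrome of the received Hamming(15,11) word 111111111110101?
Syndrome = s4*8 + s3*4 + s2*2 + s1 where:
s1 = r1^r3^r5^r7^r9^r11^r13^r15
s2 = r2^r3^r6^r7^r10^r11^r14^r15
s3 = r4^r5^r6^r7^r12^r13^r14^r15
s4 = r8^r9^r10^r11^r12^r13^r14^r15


s1=0, s2=1, s3=0, s4=0

Syndrome = 2 (error at position 2)


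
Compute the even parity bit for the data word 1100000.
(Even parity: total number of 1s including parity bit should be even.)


Number of 1s in data: 2
Parity bit: 0

0


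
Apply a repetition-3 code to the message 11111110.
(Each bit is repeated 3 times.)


Each bit -> 3 copies

111111111111111111111000


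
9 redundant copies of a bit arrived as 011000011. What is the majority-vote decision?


Ones: 4 out of 9
Threshold: 5

0 (4/9 voted 1)


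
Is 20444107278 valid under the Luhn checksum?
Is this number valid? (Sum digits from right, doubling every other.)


Luhn sum = 40
40 mod 10 = 0

Valid (Luhn sum mod 10 = 0)


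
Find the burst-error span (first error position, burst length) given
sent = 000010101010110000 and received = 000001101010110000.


XOR: 000011000000000000

Burst at position 4, length 2


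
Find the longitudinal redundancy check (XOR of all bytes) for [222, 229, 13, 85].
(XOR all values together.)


XOR chain: 222 ^ 229 ^ 13 ^ 85 = 99

99


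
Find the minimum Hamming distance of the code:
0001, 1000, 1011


Comparing all pairs, minimum distance: 2
Can detect 1 errors, correct 0 errors

2


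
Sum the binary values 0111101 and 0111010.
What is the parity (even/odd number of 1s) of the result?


0111101 = 61
0111010 = 58
Sum = 119 = 1110111
1s count = 6

even parity (6 ones in 1110111)


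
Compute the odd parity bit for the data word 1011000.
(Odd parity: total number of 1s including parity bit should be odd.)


Number of 1s in data: 3
Parity bit: 0

0


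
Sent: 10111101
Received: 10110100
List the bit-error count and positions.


XOR: 00001001

2 error(s) at position(s): 4, 7


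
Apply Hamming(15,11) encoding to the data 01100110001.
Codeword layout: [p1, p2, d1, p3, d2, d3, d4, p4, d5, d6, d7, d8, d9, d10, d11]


Parity bits: p1=1, p2=0, p3=1, p4=1

100111010110001


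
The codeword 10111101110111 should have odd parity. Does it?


Number of 1s: 11

Yes, parity is correct (11 ones)


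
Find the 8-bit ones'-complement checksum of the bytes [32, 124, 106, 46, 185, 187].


Sum = 680 mod 256 = 168
Complement = 87

87


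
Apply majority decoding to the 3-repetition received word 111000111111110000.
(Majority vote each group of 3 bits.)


Groups: 111, 000, 111, 111, 110, 000
Majority votes: 101110

101110


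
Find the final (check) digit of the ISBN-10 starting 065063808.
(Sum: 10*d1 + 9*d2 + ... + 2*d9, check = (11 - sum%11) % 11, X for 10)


Weighted sum: 193
193 mod 11 = 6

Check digit: 5


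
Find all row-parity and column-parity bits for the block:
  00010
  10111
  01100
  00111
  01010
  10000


Row parities: 100101
Column parities: 00100

Row P: 100101, Col P: 00100, Corner: 1


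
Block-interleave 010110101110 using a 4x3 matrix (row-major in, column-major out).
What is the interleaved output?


Matrix:
  010
  110
  101
  110
Read columns: 011111010010

011111010010


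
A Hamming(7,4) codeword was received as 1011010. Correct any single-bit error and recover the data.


Syndrome = 0: no error detected

Data: 1010 (no errors)


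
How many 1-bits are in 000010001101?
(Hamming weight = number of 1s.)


Counting 1s in 000010001101

4


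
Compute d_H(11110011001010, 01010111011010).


XOR: 10100100010000
Count of 1s: 4

4


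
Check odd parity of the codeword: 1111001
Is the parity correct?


Number of 1s: 5

Yes, parity is correct (5 ones)


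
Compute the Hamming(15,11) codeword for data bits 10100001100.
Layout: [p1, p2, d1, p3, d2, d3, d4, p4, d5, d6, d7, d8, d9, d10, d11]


Parity bits: p1=0, p2=0, p3=1, p4=0

001101000001100


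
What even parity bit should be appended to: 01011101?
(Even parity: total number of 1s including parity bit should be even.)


Number of 1s in data: 5
Parity bit: 1

1


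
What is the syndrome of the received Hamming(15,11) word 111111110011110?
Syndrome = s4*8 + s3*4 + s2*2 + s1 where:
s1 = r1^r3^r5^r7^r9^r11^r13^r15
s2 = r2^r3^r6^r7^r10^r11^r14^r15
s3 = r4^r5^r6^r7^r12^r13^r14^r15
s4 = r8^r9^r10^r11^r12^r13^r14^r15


s1=0, s2=0, s3=1, s4=1

Syndrome = 12 (error at position 12)


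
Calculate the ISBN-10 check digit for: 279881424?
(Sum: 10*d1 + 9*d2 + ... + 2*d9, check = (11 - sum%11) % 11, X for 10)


Weighted sum: 294
294 mod 11 = 8

Check digit: 3


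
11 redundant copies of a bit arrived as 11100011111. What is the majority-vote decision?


Ones: 8 out of 11
Threshold: 6

1 (8/11 voted 1)


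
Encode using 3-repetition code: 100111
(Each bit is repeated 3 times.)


Each bit -> 3 copies

111000000111111111


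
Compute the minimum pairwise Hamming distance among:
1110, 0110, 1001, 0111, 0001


Comparing all pairs, minimum distance: 1
Can detect 0 errors, correct 0 errors

1


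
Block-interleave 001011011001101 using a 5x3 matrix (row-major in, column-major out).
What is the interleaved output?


Matrix:
  001
  011
  011
  001
  101
Read columns: 000010110011111

000010110011111


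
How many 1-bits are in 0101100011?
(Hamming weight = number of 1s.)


Counting 1s in 0101100011

5


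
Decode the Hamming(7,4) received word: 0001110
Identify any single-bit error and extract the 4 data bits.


Syndrome = 7: error at position 7

Data: 0111 (corrected bit 7)


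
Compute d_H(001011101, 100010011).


XOR: 101001110
Count of 1s: 5

5


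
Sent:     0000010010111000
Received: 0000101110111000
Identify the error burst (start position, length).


XOR: 0000111100000000

Burst at position 4, length 4


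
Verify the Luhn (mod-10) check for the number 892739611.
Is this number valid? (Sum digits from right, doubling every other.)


Luhn sum = 45
45 mod 10 = 5

Invalid (Luhn sum mod 10 = 5)


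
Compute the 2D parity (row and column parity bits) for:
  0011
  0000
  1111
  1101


Row parities: 0001
Column parities: 0001

Row P: 0001, Col P: 0001, Corner: 1


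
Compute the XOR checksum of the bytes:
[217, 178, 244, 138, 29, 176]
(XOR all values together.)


XOR chain: 217 ^ 178 ^ 244 ^ 138 ^ 29 ^ 176 = 184

184


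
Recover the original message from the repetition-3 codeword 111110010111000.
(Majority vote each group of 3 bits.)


Groups: 111, 110, 010, 111, 000
Majority votes: 11010

11010


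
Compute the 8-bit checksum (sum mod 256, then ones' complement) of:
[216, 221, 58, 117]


Sum = 612 mod 256 = 100
Complement = 155

155


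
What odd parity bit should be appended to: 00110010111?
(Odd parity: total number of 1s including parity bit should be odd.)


Number of 1s in data: 6
Parity bit: 1

1


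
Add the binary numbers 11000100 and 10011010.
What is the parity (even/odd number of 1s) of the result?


11000100 = 196
10011010 = 154
Sum = 350 = 101011110
1s count = 6

even parity (6 ones in 101011110)


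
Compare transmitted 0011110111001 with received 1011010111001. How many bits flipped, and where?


XOR: 1000100000000

2 error(s) at position(s): 0, 4


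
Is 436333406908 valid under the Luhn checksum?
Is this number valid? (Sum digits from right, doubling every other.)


Luhn sum = 54
54 mod 10 = 4

Invalid (Luhn sum mod 10 = 4)


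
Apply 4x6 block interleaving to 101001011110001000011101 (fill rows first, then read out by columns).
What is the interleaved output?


Matrix:
  101001
  011110
  001000
  011101
Read columns: 100001011111010101001001

100001011111010101001001


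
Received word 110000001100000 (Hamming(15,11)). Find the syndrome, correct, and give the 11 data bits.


Syndrome = 0: no error detected

Data: 00001100000 (no errors)


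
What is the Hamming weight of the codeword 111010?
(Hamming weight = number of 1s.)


Counting 1s in 111010

4


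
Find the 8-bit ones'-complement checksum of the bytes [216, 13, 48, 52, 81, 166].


Sum = 576 mod 256 = 64
Complement = 191

191


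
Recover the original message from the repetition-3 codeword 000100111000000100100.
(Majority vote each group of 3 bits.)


Groups: 000, 100, 111, 000, 000, 100, 100
Majority votes: 0010000

0010000


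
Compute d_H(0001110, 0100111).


XOR: 0101001
Count of 1s: 3

3


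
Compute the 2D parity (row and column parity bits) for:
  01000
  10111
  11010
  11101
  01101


Row parities: 10101
Column parities: 10101

Row P: 10101, Col P: 10101, Corner: 1


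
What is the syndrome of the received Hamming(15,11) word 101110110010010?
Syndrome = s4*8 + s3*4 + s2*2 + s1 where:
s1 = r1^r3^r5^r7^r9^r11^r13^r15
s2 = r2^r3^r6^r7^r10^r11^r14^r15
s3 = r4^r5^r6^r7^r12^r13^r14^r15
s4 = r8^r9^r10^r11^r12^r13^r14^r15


s1=1, s2=0, s3=0, s4=1

Syndrome = 9 (error at position 9)


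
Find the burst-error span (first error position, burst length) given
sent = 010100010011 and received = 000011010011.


XOR: 010111000000

Burst at position 1, length 5


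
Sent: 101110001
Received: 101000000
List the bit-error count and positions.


XOR: 000110001

3 error(s) at position(s): 3, 4, 8


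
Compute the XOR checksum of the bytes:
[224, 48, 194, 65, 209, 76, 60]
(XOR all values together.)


XOR chain: 224 ^ 48 ^ 194 ^ 65 ^ 209 ^ 76 ^ 60 = 242

242


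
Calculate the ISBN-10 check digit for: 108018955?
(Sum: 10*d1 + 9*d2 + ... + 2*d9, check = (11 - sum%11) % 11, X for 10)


Weighted sum: 181
181 mod 11 = 5

Check digit: 6


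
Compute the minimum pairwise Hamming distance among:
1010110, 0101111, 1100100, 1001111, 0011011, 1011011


Comparing all pairs, minimum distance: 1
Can detect 0 errors, correct 0 errors

1


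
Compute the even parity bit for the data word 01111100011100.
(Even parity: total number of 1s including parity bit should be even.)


Number of 1s in data: 8
Parity bit: 0

0


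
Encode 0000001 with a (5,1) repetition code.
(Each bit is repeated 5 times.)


Each bit -> 5 copies

00000000000000000000000000000011111


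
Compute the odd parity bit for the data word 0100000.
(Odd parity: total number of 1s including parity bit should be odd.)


Number of 1s in data: 1
Parity bit: 0

0


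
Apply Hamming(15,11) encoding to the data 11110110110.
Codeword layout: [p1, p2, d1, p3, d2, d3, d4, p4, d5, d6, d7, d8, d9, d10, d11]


Parity bits: p1=1, p2=0, p3=1, p4=0

101111100110110


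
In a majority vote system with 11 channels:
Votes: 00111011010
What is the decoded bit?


Ones: 6 out of 11
Threshold: 6

1 (6/11 voted 1)


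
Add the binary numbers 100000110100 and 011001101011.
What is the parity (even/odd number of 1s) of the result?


100000110100 = 2100
011001101011 = 1643
Sum = 3743 = 111010011111
1s count = 9

odd parity (9 ones in 111010011111)


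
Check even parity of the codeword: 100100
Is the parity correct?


Number of 1s: 2

Yes, parity is correct (2 ones)


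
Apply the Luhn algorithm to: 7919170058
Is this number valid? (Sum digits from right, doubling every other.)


Luhn sum = 43
43 mod 10 = 3

Invalid (Luhn sum mod 10 = 3)


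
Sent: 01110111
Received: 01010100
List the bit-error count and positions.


XOR: 00100011

3 error(s) at position(s): 2, 6, 7


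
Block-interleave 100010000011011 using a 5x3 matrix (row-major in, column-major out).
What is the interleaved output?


Matrix:
  100
  010
  000
  011
  011
Read columns: 100000101100011

100000101100011


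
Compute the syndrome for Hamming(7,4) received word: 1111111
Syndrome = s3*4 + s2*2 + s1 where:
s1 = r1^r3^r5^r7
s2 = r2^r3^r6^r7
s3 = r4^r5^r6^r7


s1=0, s2=0, s3=0

Syndrome = 0 (no error)


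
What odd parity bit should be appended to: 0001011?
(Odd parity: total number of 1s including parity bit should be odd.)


Number of 1s in data: 3
Parity bit: 0

0


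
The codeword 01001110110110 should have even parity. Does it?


Number of 1s: 8

Yes, parity is correct (8 ones)


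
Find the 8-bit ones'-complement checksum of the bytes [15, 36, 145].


Sum = 196 mod 256 = 196
Complement = 59

59


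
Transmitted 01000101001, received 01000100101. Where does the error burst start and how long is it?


XOR: 00000001100

Burst at position 7, length 2


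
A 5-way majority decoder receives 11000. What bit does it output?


Ones: 2 out of 5
Threshold: 3

0 (2/5 voted 1)


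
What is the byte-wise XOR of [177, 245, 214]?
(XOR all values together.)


XOR chain: 177 ^ 245 ^ 214 = 146

146


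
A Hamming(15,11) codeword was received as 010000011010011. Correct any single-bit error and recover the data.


Syndrome = 9: error at position 9

Data: 00000010011 (corrected bit 9)


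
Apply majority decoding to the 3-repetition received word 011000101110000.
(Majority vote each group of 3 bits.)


Groups: 011, 000, 101, 110, 000
Majority votes: 10110

10110


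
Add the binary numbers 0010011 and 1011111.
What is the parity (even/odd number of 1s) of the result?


0010011 = 19
1011111 = 95
Sum = 114 = 1110010
1s count = 4

even parity (4 ones in 1110010)


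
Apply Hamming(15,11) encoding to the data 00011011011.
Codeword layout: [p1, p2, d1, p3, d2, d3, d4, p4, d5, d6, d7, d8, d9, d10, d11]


Parity bits: p1=0, p2=0, p3=0, p4=1

000000111011011


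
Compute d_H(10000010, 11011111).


XOR: 01011101
Count of 1s: 5

5
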